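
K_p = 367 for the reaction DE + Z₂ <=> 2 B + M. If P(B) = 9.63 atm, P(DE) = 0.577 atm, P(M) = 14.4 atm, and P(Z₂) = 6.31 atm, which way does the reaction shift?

Q_p = P(B)²·P(M) / (P(DE)·P(Z₂)) = (9.63)²·(14.4) / ((0.577)·(6.31)) = 367
Q_p = 367 = K_p, so the system is already at equilibrium.

at equilibrium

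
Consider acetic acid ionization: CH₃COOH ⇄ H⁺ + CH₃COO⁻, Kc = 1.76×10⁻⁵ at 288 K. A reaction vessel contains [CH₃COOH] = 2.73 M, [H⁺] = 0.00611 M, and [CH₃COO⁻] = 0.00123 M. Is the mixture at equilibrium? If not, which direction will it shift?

no; Q < K, reaction proceeds forward

Qc = [H⁺]·[CH₃COO⁻] / [CH₃COOH] = (0.00611)·(0.00123) / (2.73) = 2.75×10⁻⁶
Qc = 2.75×10⁻⁶ < Kc = 1.76×10⁻⁵: net forward reaction.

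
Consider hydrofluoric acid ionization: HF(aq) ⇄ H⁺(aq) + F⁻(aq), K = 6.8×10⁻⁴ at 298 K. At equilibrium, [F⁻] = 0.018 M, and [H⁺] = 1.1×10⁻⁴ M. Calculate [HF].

[HF] = 0.0029 M

At equilibrium, K = [H⁺]·[F⁻] / [HF] = 6.8×10⁻⁴.
(1.1×10⁻⁴)·(0.018) / ([HF]) = 6.8×10⁻⁴
[HF] = 0.00291 = 0.0029 M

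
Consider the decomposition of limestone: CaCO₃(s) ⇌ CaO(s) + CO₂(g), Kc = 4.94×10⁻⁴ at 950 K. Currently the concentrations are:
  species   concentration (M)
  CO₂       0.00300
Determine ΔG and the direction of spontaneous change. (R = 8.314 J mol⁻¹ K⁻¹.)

(CaCO₃, CaO are pure solids — omitted from Qc.)
Qc = [CO₂] = 0.00300
ΔG = RT ln(Qc/Kc) = (8.314 J mol⁻¹ K⁻¹)(950 K) × ln(0.00300/4.94×10⁻⁴)
   = (7.898 kJ/mol)(1.804) = 14.2 kJ/mol
ΔG > 0, so the forward reaction is non-spontaneous (proceeds in reverse).

ΔG = 14.2 kJ/mol; the forward reaction is non-spontaneous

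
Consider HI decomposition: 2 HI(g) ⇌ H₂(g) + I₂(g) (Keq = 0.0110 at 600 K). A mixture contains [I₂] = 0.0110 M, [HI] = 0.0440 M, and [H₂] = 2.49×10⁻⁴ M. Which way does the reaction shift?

to the right

Q = [H₂]·[I₂] / [HI]² = (2.49×10⁻⁴)·(0.0110) / (0.0440)² = 0.00141
Q = 0.00141 < Keq = 0.0110, so the forward reaction proceeds.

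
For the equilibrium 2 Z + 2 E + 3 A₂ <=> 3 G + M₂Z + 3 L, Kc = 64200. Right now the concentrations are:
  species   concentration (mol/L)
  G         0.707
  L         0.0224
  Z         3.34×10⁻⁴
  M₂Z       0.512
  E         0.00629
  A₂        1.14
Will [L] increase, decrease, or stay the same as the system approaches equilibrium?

decrease

Qc = [G]³·[M₂Z]·[L]³ / ([Z]²·[E]²·[A₂]³) = (0.707)³·(0.512)·(0.0224)³ / ((3.34×10⁻⁴)²·(0.00629)²·(1.14)³) = 3.11×10⁵
Qc = 3.11×10⁵ > Kc = 64200: net reverse reaction.
L is a product, so it decreases.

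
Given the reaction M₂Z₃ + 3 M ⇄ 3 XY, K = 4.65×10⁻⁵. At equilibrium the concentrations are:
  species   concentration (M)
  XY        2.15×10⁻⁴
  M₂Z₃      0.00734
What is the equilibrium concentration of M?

[M] = 0.0308 M

At equilibrium, K = [XY]³ / ([M₂Z₃]·[M]³) = 4.65×10⁻⁵.
(2.15×10⁻⁴)³ / ((0.00734)·([M])³) = 4.65×10⁻⁵
[M]³ = 2.91×10⁻⁵ ⇒ [M] = 0.0308 M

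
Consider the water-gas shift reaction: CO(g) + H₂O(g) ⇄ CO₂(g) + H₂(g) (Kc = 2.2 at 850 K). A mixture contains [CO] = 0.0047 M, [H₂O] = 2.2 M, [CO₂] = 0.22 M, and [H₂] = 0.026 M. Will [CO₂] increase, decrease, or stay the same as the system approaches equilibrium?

increase

Qc = [CO₂]·[H₂] / ([CO]·[H₂O]) = (0.22)·(0.026) / ((0.0047)·(2.2)) = 0.55
Qc = 0.55 < Kc = 2.2: net forward reaction.
CO₂ is a product, so it increases.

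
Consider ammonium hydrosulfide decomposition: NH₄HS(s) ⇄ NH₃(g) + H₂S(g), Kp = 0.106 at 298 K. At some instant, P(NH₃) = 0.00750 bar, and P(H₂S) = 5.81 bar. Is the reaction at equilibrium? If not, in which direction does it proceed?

to the right

(NH₄HS is a pure solid — omitted from Qp.)
Qp = P(NH₃)·P(H₂S) = (0.00750)·(5.81) = 0.0436
Qp = 0.0436 < Kp = 0.106, so the forward reaction proceeds.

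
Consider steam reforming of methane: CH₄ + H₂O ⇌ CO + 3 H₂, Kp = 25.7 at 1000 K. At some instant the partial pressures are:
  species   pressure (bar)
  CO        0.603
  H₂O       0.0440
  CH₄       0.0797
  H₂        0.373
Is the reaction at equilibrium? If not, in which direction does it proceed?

in the forward direction

Qp = P(CO)·P(H₂)³ / (P(CH₄)·P(H₂O)) = (0.603)·(0.373)³ / ((0.0797)·(0.0440)) = 8.92
Qp = 8.92 < Kp = 25.7, so the forward reaction proceeds.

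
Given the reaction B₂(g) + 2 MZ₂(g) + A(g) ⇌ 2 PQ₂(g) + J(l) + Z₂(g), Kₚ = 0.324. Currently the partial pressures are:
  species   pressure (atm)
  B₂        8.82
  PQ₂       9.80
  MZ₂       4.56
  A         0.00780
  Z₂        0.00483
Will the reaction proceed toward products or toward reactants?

neither direction; the system is at equilibrium

(J is a pure liquid — omitted from Qₚ.)
Qₚ = P(PQ₂)²·P(Z₂) / (P(B₂)·P(MZ₂)²·P(A)) = (9.80)²·(0.00483) / ((8.82)·(4.56)²·(0.00780)) = 0.324
Qₚ = 0.324 = Kₚ, so the system is already at equilibrium.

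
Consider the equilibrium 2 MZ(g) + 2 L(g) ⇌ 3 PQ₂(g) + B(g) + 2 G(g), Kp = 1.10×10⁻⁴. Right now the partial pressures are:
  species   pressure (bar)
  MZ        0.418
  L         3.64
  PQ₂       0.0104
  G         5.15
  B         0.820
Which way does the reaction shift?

Qp = P(PQ₂)³·P(B)·P(G)² / (P(MZ)²·P(L)²) = (0.0104)³·(0.820)·(5.15)² / ((0.418)²·(3.64)²) = 1.06×10⁻⁵
Qp = 1.06×10⁻⁵ < Kp = 1.10×10⁻⁴, so the forward reaction proceeds.

to the right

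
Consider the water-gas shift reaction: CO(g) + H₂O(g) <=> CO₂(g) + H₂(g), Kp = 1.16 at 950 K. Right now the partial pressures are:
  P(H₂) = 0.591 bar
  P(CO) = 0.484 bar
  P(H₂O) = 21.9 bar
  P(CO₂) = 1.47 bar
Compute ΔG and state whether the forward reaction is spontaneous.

Qp = P(CO₂)·P(H₂) / (P(CO)·P(H₂O)) = (1.47)·(0.591) / ((0.484)·(21.9)) = 0.0820
ΔG = RT ln(Qp/Kp) = (8.314 J mol⁻¹ K⁻¹)(950 K) × ln(0.0820/1.16)
   = (7.898 kJ/mol)(-2.649) = -20.9 kJ/mol
ΔG < 0, so the forward reaction is spontaneous (proceeds forward).

ΔG = -20.9 kJ/mol; the forward reaction is spontaneous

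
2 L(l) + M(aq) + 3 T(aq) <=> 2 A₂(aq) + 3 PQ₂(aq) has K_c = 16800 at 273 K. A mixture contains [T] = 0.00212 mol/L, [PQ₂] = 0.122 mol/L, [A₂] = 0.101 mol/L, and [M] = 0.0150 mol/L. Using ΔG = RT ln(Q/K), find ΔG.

ΔG = 4.64 kJ/mol

(L is a pure liquid — omitted from Q_c.)
Q_c = [A₂]²·[PQ₂]³ / ([M]·[T]³) = (0.101)²·(0.122)³ / ((0.0150)·(0.00212)³) = 1.30×10⁵
ΔG = RT ln(Q_c/K_c) = (8.314 J mol⁻¹ K⁻¹)(273 K) × ln(1.30×10⁵/16800)
   = (2.270 kJ/mol)(2.046) = 4.64 kJ/mol
ΔG > 0, so the forward reaction is non-spontaneous (proceeds in reverse).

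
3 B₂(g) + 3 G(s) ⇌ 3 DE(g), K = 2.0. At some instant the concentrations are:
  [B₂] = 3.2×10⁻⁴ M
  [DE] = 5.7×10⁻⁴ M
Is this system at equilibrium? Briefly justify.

(G is a pure solid — omitted from Q.)
Q = [DE]³ / [B₂]³ = (5.7×10⁻⁴)³ / (3.2×10⁻⁴)³ = 5.7
Q = 5.7 > K = 2.0: net reverse reaction.

no; Q > K, reaction proceeds in reverse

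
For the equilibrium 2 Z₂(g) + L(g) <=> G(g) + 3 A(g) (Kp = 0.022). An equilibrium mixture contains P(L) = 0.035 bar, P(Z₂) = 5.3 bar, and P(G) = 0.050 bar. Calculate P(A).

At equilibrium, Kp = P(G)·P(A)³ / (P(Z₂)²·P(L)) = 0.022.
(0.050)·(P(A))³ / ((5.3)²·(0.035)) = 0.022
P(A)³ = 0.433 ⇒ P(A) = 0.76 bar

P(A) = 0.76 bar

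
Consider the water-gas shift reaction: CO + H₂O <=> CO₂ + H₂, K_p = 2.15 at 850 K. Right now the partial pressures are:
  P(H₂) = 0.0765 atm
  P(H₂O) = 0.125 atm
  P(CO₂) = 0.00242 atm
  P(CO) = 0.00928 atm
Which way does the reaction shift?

forward (toward products)

Q_p = P(CO₂)·P(H₂) / (P(CO)·P(H₂O)) = (0.00242)·(0.0765) / ((0.00928)·(0.125)) = 0.160
Q_p = 0.160 < K_p = 2.15, so the forward reaction proceeds.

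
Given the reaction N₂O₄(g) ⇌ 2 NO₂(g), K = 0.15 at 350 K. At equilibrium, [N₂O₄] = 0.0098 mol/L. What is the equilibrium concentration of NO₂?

[NO₂] = 0.038 mol/L

At equilibrium, K = [NO₂]² / [N₂O₄] = 0.15.
([NO₂])² / (0.0098) = 0.15
[NO₂]² = 0.00147 ⇒ [NO₂] = 0.038 mol/L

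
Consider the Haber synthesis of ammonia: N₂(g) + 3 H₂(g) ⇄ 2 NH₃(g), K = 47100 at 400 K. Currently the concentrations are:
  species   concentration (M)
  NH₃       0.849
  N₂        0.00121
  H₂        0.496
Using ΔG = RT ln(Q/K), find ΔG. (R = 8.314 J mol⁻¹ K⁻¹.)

ΔG = -7.54 kJ/mol

Q = [NH₃]² / ([N₂]·[H₂]³) = (0.849)² / ((0.00121)·(0.496)³) = 4880
ΔG = RT ln(Q/K) = (8.314 J mol⁻¹ K⁻¹)(400 K) × ln(4880/47100)
   = (3.326 kJ/mol)(-2.267) = -7.54 kJ/mol
ΔG < 0, so the forward reaction is spontaneous (proceeds forward).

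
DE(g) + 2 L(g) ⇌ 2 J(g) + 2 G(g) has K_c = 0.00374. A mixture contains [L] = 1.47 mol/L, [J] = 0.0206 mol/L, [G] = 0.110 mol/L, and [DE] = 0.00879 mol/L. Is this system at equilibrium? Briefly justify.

no; Q < K, reaction proceeds forward

Q_c = [J]²·[G]² / ([DE]·[L]²) = (0.0206)²·(0.110)² / ((0.00879)·(1.47)²) = 2.70×10⁻⁴
Q_c = 2.70×10⁻⁴ < K_c = 0.00374: net forward reaction.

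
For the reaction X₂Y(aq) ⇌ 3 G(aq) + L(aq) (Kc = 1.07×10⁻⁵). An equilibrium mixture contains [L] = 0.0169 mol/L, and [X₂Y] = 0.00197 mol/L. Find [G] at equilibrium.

At equilibrium, Kc = [G]³·[L] / [X₂Y] = 1.07×10⁻⁵.
([G])³·(0.0169) / (0.00197) = 1.07×10⁻⁵
[G]³ = 1.25×10⁻⁶ ⇒ [G] = 0.0108 mol/L

[G] = 0.0108 mol/L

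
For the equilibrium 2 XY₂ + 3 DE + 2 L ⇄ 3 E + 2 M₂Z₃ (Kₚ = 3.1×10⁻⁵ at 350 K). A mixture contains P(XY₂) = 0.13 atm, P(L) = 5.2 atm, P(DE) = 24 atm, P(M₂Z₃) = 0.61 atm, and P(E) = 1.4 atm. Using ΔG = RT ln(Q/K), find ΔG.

ΔG = 4.81 kJ/mol

Qₚ = P(E)³·P(M₂Z₃)² / (P(XY₂)²·P(DE)³·P(L)²) = (1.4)³·(0.61)² / ((0.13)²·(24)³·(5.2)²) = 1.62×10⁻⁴
ΔG = RT ln(Qₚ/Kₚ) = (8.314 J mol⁻¹ K⁻¹)(350 K) × ln(1.62×10⁻⁴/3.1×10⁻⁵)
   = (2.910 kJ/mol)(1.654) = 4.81 kJ/mol
ΔG > 0, so the forward reaction is non-spontaneous (proceeds in reverse).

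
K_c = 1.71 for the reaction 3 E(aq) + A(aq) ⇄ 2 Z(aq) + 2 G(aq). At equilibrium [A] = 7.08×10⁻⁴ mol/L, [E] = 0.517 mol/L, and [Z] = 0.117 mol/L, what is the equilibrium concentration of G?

At equilibrium, K_c = [Z]²·[G]² / ([E]³·[A]) = 1.71.
(0.117)²·([G])² / ((0.517)³·(7.08×10⁻⁴)) = 1.71
[G]² = 0.0122 ⇒ [G] = 0.111 mol/L

[G] = 0.111 mol/L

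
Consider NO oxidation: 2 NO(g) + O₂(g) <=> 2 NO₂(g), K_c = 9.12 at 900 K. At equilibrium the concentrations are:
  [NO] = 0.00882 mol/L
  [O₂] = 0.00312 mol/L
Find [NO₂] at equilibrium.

[NO₂] = 0.00149 mol/L

At equilibrium, K_c = [NO₂]² / ([NO]²·[O₂]) = 9.12.
([NO₂])² / ((0.00882)²·(0.00312)) = 9.12
[NO₂]² = 2.21×10⁻⁶ ⇒ [NO₂] = 0.00149 mol/L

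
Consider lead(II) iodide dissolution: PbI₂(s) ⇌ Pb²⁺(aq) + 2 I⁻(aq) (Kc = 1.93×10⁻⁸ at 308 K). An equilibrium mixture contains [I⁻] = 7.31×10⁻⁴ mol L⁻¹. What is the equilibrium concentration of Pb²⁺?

[Pb²⁺] = 0.0361 mol L⁻¹

(PbI₂ is a pure solid — omitted from Kc.)
At equilibrium, Kc = [Pb²⁺]·[I⁻]² = 1.93×10⁻⁸.
([Pb²⁺])·(7.31×10⁻⁴)² = 1.93×10⁻⁸
[Pb²⁺] = 0.0361 mol L⁻¹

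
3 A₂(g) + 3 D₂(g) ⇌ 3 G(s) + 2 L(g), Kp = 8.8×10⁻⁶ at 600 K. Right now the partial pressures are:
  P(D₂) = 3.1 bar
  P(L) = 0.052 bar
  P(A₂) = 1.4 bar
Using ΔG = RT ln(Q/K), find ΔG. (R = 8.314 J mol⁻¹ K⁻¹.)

ΔG = 6.61 kJ/mol

(G is a pure solid — omitted from Qp.)
Qp = P(L)² / (P(A₂)³·P(D₂)³) = (0.052)² / ((1.4)³·(3.1)³) = 3.31×10⁻⁵
ΔG = RT ln(Qp/Kp) = (8.314 J mol⁻¹ K⁻¹)(600 K) × ln(3.31×10⁻⁵/8.8×10⁻⁶)
   = (4.988 kJ/mol)(1.325) = 6.61 kJ/mol
ΔG > 0, so the forward reaction is non-spontaneous (proceeds in reverse).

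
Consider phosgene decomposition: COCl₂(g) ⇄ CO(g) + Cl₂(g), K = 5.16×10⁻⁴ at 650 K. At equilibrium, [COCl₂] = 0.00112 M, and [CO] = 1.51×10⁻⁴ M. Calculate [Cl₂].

At equilibrium, K = [CO]·[Cl₂] / [COCl₂] = 5.16×10⁻⁴.
(1.51×10⁻⁴)·([Cl₂]) / (0.00112) = 5.16×10⁻⁴
[Cl₂] = 0.00383 M

[Cl₂] = 0.00383 M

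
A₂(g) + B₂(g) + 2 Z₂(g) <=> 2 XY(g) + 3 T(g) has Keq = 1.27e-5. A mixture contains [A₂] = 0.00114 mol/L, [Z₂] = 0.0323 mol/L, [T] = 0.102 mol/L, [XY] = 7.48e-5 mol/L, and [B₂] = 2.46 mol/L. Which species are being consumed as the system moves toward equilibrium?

Q = [XY]²·[T]³ / ([A₂]·[B₂]·[Z₂]²) = (7.48e-5)²·(0.102)³ / ((0.00114)·(2.46)·(0.0323)²) = 2.03e-6
Q = 2.03e-6 < Keq = 1.27e-5: net forward reaction.

A₂, B₂, Z₂ (reactants)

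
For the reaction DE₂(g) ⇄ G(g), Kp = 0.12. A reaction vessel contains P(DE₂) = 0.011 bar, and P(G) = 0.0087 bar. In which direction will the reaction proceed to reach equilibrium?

in the reverse direction

Qp = P(G) / P(DE₂) = (0.0087) / (0.011) = 0.79
Qp = 0.79 > Kp = 0.12, so the reverse reaction proceeds.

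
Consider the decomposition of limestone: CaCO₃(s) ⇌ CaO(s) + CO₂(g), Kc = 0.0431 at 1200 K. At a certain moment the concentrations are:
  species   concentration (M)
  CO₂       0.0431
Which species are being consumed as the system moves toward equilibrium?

(CaCO₃, CaO are pure solids — omitted from Qc.)
Qc = [CO₂] = 0.0431
Qc = 0.0431 = Kc; the system is at equilibrium.

none (at equilibrium)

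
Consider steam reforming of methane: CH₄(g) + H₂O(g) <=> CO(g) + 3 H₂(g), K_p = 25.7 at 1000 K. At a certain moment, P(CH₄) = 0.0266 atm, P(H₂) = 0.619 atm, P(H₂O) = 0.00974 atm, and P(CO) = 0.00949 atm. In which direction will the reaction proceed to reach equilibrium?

to the right

Q_p = P(CO)·P(H₂)³ / (P(CH₄)·P(H₂O)) = (0.00949)·(0.619)³ / ((0.0266)·(0.00974)) = 8.69
Q_p = 8.69 < K_p = 25.7, so the forward reaction proceeds.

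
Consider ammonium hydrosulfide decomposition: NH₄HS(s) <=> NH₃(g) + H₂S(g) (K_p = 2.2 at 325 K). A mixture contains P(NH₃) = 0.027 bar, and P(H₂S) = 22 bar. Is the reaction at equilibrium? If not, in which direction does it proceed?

(NH₄HS is a pure solid — omitted from Q_p.)
Q_p = P(NH₃)·P(H₂S) = (0.027)·(22) = 0.59
Q_p = 0.59 < K_p = 2.2, so the forward reaction proceeds.

to the right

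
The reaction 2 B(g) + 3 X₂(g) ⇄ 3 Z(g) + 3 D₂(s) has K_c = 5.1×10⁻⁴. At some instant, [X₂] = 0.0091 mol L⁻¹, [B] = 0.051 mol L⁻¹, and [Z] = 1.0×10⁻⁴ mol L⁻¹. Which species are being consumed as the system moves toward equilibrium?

(D₂ is a pure solid — omitted from Q_c.)
Q_c = [Z]³ / ([B]²·[X₂]³) = (1.0×10⁻⁴)³ / ((0.051)²·(0.0091)³) = 5.1×10⁻⁴
Q_c = 5.1×10⁻⁴ = K_c; the system is at equilibrium.

none (at equilibrium)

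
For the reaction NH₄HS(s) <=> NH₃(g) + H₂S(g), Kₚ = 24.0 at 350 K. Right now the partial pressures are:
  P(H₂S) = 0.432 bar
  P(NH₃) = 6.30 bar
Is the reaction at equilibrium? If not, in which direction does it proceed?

(NH₄HS is a pure solid — omitted from Qₚ.)
Qₚ = P(NH₃)·P(H₂S) = (6.30)·(0.432) = 2.72
Qₚ = 2.72 < Kₚ = 24.0, so the forward reaction proceeds.

in the forward direction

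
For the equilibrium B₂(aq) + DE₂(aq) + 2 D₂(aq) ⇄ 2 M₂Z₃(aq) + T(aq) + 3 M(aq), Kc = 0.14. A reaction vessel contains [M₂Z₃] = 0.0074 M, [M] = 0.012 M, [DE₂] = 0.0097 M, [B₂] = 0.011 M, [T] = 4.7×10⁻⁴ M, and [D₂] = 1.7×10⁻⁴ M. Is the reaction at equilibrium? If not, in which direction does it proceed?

Qc = [M₂Z₃]²·[T]·[M]³ / ([B₂]·[DE₂]·[D₂]²) = (0.0074)²·(4.7×10⁻⁴)·(0.012)³ / ((0.011)·(0.0097)·(1.7×10⁻⁴)²) = 0.014
Qc = 0.014 < Kc = 0.14, so the forward reaction proceeds.

forward (toward products)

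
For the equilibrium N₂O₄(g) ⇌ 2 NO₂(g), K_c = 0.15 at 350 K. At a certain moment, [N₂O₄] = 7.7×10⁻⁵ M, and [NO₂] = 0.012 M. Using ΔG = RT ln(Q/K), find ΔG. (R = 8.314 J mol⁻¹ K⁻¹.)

ΔG = 7.34 kJ/mol

Q_c = [NO₂]² / [N₂O₄] = (0.012)² / (7.7×10⁻⁵) = 1.87
ΔG = RT ln(Q_c/K_c) = (8.314 J mol⁻¹ K⁻¹)(350 K) × ln(1.87/0.15)
   = (2.910 kJ/mol)(2.523) = 7.34 kJ/mol
ΔG > 0, so the forward reaction is non-spontaneous (proceeds in reverse).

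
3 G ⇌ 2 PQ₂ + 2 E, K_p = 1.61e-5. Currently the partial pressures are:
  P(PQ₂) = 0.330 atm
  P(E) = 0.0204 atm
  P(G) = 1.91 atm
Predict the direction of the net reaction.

toward products

Q_p = P(PQ₂)²·P(E)² / P(G)³ = (0.330)²·(0.0204)² / (1.91)³ = 6.50e-6
Q_p = 6.50e-6 < K_p = 1.61e-5, so the forward reaction proceeds.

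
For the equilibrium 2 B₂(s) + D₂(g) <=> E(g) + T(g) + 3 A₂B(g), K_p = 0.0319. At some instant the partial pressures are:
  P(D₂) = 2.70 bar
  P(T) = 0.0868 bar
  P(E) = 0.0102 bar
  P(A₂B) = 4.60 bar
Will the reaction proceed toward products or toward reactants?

at equilibrium

(B₂ is a pure solid — omitted from Q_p.)
Q_p = P(E)·P(T)·P(A₂B)³ / P(D₂) = (0.0102)·(0.0868)·(4.60)³ / (2.70) = 0.0319
Q_p = 0.0319 = K_p, so the system is already at equilibrium.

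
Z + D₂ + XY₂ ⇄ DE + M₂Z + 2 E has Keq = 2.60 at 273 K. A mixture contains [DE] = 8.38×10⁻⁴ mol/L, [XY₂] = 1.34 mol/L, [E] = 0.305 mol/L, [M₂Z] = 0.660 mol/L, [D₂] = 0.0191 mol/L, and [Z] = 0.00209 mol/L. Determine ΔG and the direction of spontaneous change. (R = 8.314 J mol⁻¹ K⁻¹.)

Q = [DE]·[M₂Z]·[E]² / ([Z]·[D₂]·[XY₂]) = (8.38×10⁻⁴)·(0.660)·(0.305)² / ((0.00209)·(0.0191)·(1.34)) = 0.962
ΔG = RT ln(Q/Keq) = (8.314 J mol⁻¹ K⁻¹)(273 K) × ln(0.962/2.60)
   = (2.270 kJ/mol)(-0.9943) = -2.26 kJ/mol
ΔG < 0, so the forward reaction is spontaneous (proceeds forward).

ΔG = -2.26 kJ/mol; the forward reaction is spontaneous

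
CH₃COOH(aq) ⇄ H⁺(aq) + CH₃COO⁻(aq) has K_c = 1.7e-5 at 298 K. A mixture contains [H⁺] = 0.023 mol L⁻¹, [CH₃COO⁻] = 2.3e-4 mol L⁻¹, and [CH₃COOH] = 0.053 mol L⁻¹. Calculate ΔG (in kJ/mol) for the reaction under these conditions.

ΔG = 4.39 kJ/mol

Q_c = [H⁺]·[CH₃COO⁻] / [CH₃COOH] = (0.023)·(2.3e-4) / (0.053) = 9.98e-5
ΔG = RT ln(Q_c/K_c) = (8.314 J mol⁻¹ K⁻¹)(298 K) × ln(9.98e-5/1.7e-5)
   = (2.478 kJ/mol)(1.770) = 4.39 kJ/mol
ΔG > 0, so the forward reaction is non-spontaneous (proceeds in reverse).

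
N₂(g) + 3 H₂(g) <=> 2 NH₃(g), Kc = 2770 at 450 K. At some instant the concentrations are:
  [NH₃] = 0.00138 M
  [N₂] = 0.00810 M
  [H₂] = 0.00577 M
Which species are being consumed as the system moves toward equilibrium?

Qc = [NH₃]² / ([N₂]·[H₂]³) = (0.00138)² / ((0.00810)·(0.00577)³) = 1220
Qc = 1220 < Kc = 2770: net forward reaction.

N₂, H₂ (reactants)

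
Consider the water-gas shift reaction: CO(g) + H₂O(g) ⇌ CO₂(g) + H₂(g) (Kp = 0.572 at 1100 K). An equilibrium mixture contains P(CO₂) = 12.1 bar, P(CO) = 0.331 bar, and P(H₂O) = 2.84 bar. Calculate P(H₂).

At equilibrium, Kp = P(CO₂)·P(H₂) / (P(CO)·P(H₂O)) = 0.572.
(12.1)·(P(H₂)) / ((0.331)·(2.84)) = 0.572
P(H₂) = 0.0444 bar

P(H₂) = 0.0444 bar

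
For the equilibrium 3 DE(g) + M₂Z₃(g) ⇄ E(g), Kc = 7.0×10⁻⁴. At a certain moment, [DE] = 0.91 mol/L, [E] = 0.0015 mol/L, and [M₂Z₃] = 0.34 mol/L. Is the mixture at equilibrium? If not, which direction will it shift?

no; Q > K, reaction proceeds in reverse

Qc = [E] / ([DE]³·[M₂Z₃]) = (0.0015) / ((0.91)³·(0.34)) = 0.0059
Qc = 0.0059 > Kc = 7.0×10⁻⁴: net reverse reaction.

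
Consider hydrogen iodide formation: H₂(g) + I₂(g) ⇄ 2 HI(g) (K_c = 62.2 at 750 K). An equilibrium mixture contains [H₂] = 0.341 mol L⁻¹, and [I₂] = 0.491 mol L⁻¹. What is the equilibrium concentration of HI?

At equilibrium, K_c = [HI]² / ([H₂]·[I₂]) = 62.2.
([HI])² / ((0.341)·(0.491)) = 62.2
[HI]² = 10.4 ⇒ [HI] = 3.23 mol L⁻¹

[HI] = 3.23 mol L⁻¹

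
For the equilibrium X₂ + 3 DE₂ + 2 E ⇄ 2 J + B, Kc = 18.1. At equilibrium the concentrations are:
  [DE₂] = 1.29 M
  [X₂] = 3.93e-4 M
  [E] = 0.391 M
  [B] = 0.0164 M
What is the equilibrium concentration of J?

[J] = 0.377 M

At equilibrium, Kc = [J]²·[B] / ([X₂]·[DE₂]³·[E]²) = 18.1.
([J])²·(0.0164) / ((3.93e-4)·(1.29)³·(0.391)²) = 18.1
[J]² = 0.142 ⇒ [J] = 0.377 M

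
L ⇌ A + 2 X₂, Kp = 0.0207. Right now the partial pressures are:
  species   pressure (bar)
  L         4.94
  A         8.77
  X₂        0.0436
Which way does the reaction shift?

Qp = P(A)·P(X₂)² / P(L) = (8.77)·(0.0436)² / (4.94) = 0.00337
Qp = 0.00337 < Kp = 0.0207, so the forward reaction proceeds.

forward (toward products)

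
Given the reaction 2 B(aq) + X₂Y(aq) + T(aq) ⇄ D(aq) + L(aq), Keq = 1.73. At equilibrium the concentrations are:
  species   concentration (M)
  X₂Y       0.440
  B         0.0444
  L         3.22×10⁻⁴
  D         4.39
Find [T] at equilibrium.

[T] = 0.942 M

At equilibrium, Keq = [D]·[L] / ([B]²·[X₂Y]·[T]) = 1.73.
(4.39)·(3.22×10⁻⁴) / ((0.0444)²·(0.440)·([T])) = 1.73
[T] = 0.942 M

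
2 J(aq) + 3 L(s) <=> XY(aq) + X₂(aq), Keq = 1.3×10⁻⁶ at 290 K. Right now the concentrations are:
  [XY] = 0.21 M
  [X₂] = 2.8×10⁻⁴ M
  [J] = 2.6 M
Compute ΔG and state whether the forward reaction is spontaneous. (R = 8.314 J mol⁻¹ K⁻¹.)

ΔG = 4.58 kJ/mol; the forward reaction is non-spontaneous

(L is a pure solid — omitted from Q.)
Q = [XY]·[X₂] / [J]² = (0.21)·(2.8×10⁻⁴) / (2.6)² = 8.70×10⁻⁶
ΔG = RT ln(Q/Keq) = (8.314 J mol⁻¹ K⁻¹)(290 K) × ln(8.70×10⁻⁶/1.3×10⁻⁶)
   = (2.411 kJ/mol)(1.901) = 4.58 kJ/mol
ΔG > 0, so the forward reaction is non-spontaneous (proceeds in reverse).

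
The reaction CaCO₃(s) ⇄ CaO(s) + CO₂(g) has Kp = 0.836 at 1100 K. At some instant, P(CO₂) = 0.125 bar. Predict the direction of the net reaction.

(CaCO₃, CaO are pure solids — omitted from Qp.)
Qp = P(CO₂) = 0.125
Qp = 0.125 < Kp = 0.836, so the forward reaction proceeds.

toward products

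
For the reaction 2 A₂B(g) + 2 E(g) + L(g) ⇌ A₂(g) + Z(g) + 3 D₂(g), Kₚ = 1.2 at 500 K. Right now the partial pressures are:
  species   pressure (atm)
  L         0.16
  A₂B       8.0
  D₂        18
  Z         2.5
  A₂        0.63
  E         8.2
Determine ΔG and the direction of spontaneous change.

Qₚ = P(A₂)·P(Z)·P(D₂)³ / (P(A₂B)²·P(E)²·P(L)) = (0.63)·(2.5)·(18)³ / ((8.0)²·(8.2)²·(0.16)) = 13.3
ΔG = RT ln(Qₚ/Kₚ) = (8.314 J mol⁻¹ K⁻¹)(500 K) × ln(13.3/1.2)
   = (4.157 kJ/mol)(2.405) = 10.0 kJ/mol
ΔG > 0, so the forward reaction is non-spontaneous (proceeds in reverse).

ΔG = 10.0 kJ/mol; the forward reaction is non-spontaneous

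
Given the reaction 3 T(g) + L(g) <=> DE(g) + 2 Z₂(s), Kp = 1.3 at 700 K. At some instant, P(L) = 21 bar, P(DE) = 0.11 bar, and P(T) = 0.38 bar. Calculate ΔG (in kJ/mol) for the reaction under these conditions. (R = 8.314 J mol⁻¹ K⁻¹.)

ΔG = -15.2 kJ/mol

(Z₂ is a pure solid — omitted from Qp.)
Qp = P(DE) / (P(T)³·P(L)) = (0.11) / ((0.38)³·(21)) = 0.0955
ΔG = RT ln(Qp/Kp) = (8.314 J mol⁻¹ K⁻¹)(700 K) × ln(0.0955/1.3)
   = (5.820 kJ/mol)(-2.611) = -15.2 kJ/mol
ΔG < 0, so the forward reaction is spontaneous (proceeds forward).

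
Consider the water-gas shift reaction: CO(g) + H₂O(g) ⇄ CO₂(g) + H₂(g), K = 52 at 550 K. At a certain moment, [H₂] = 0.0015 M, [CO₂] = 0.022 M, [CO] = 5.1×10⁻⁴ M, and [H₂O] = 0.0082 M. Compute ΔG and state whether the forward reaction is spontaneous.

ΔG = -8.62 kJ/mol; the forward reaction is spontaneous

Q = [CO₂]·[H₂] / ([CO]·[H₂O]) = (0.022)·(0.0015) / ((5.1×10⁻⁴)·(0.0082)) = 7.89
ΔG = RT ln(Q/K) = (8.314 J mol⁻¹ K⁻¹)(550 K) × ln(7.89/52)
   = (4.573 kJ/mol)(-1.886) = -8.62 kJ/mol
ΔG < 0, so the forward reaction is spontaneous (proceeds forward).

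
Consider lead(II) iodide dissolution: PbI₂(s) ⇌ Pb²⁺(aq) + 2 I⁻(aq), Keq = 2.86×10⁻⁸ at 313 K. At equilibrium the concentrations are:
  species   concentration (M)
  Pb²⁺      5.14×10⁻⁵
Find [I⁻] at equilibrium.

[I⁻] = 0.0236 M

(PbI₂ is a pure solid — omitted from Keq.)
At equilibrium, Keq = [Pb²⁺]·[I⁻]² = 2.86×10⁻⁸.
(5.14×10⁻⁵)·([I⁻])² = 2.86×10⁻⁸
[I⁻]² = 5.56×10⁻⁴ ⇒ [I⁻] = 0.0236 M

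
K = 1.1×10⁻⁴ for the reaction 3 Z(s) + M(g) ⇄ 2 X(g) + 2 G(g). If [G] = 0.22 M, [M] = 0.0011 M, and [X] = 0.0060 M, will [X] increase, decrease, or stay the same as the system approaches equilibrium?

decrease

(Z is a pure solid — omitted from Q.)
Q = [X]²·[G]² / [M] = (0.0060)²·(0.22)² / (0.0011) = 0.0016
Q = 0.0016 > K = 1.1×10⁻⁴: net reverse reaction.
X is a product, so it decreases.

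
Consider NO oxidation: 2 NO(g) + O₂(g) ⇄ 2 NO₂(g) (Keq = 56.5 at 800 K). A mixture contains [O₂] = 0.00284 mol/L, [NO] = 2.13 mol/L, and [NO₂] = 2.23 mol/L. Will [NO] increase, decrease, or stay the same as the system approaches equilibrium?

Q = [NO₂]² / ([NO]²·[O₂]) = (2.23)² / ((2.13)²·(0.00284)) = 386
Q = 386 > Keq = 56.5: net reverse reaction.
NO is a reactant, so it increases.

increase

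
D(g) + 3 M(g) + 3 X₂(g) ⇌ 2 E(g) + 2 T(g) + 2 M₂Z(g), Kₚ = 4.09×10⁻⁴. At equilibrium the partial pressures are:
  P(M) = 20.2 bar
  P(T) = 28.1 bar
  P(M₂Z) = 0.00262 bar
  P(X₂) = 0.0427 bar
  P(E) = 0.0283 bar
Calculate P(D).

At equilibrium, Kₚ = P(E)²·P(T)²·P(M₂Z)² / (P(D)·P(M)³·P(X₂)³) = 4.09×10⁻⁴.
(0.0283)²·(28.1)²·(0.00262)² / ((P(D))·(20.2)³·(0.0427)³) = 4.09×10⁻⁴
P(D) = 0.0165 bar

P(D) = 0.0165 bar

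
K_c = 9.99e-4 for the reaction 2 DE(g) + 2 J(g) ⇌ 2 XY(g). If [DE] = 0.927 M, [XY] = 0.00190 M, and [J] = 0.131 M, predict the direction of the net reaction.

Q_c = [XY]² / ([DE]²·[J]²) = (0.00190)² / ((0.927)²·(0.131)²) = 2.45e-4
Q_c = 2.45e-4 < K_c = 9.99e-4, so the forward reaction proceeds.

in the forward direction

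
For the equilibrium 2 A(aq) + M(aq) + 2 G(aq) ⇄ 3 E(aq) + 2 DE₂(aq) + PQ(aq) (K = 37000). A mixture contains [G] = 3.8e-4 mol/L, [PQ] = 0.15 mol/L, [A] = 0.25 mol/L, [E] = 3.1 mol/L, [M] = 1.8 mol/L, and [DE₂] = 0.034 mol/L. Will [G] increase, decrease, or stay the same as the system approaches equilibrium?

Q = [E]³·[DE₂]²·[PQ] / ([A]²·[M]·[G]²) = (3.1)³·(0.034)²·(0.15) / ((0.25)²·(1.8)·(3.8e-4)²) = 3.2e5
Q = 3.2e5 > K = 37000: net reverse reaction.
G is a reactant, so it increases.

increase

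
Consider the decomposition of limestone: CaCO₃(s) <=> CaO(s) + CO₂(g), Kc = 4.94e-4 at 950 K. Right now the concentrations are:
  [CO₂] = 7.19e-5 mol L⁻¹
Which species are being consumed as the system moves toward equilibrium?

CaCO₃ (reactants)

(CaCO₃, CaO are pure solids — omitted from Qc.)
Qc = [CO₂] = 7.19e-5
Qc = 7.19e-5 < Kc = 4.94e-4: net forward reaction.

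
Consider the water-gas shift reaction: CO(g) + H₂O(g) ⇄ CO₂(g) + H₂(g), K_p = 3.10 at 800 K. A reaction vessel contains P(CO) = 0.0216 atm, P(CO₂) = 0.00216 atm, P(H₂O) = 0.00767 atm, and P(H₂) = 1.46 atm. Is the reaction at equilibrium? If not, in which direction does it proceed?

Q_p = P(CO₂)·P(H₂) / (P(CO)·P(H₂O)) = (0.00216)·(1.46) / ((0.0216)·(0.00767)) = 19.0
Q_p = 19.0 > K_p = 3.10, so the reverse reaction proceeds.

in the reverse direction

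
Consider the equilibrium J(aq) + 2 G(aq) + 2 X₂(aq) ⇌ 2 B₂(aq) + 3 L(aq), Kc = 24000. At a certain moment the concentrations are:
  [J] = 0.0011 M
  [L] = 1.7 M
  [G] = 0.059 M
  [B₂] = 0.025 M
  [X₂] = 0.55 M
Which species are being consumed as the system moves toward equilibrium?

J, G, X₂ (reactants)

Qc = [B₂]²·[L]³ / ([J]·[G]²·[X₂]²) = (0.025)²·(1.7)³ / ((0.0011)·(0.059)²·(0.55)²) = 2700
Qc = 2700 < Kc = 24000: net forward reaction.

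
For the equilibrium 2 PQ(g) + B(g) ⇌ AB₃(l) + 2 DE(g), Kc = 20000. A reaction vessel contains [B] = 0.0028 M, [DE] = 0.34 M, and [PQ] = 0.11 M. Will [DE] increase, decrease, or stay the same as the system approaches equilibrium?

(AB₃ is a pure liquid — omitted from Qc.)
Qc = [DE]² / ([PQ]²·[B]) = (0.34)² / ((0.11)²·(0.0028)) = 3400
Qc = 3400 < Kc = 20000: net forward reaction.
DE is a product, so it increases.

increase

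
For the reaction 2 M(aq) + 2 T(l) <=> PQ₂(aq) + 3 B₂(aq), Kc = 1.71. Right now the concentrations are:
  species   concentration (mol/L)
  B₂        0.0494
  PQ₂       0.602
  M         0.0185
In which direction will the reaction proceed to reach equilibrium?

(T is a pure liquid — omitted from Qc.)
Qc = [PQ₂]·[B₂]³ / [M]² = (0.602)·(0.0494)³ / (0.0185)² = 0.212
Qc = 0.212 < Kc = 1.71, so the forward reaction proceeds.

in the forward direction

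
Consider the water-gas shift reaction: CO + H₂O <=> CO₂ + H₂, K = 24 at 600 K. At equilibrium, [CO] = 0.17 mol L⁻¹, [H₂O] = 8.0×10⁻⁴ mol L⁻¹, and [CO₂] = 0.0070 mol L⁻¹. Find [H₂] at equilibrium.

[H₂] = 0.47 mol L⁻¹

At equilibrium, K = [CO₂]·[H₂] / ([CO]·[H₂O]) = 24.
(0.0070)·([H₂]) / ((0.17)·(8.0×10⁻⁴)) = 24
[H₂] = 0.466 = 0.47 mol L⁻¹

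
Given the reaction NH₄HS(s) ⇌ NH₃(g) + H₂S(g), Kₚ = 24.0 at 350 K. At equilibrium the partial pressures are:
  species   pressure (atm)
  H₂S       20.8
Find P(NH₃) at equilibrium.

P(NH₃) = 1.15 atm

(NH₄HS is a pure solid — omitted from Kₚ.)
At equilibrium, Kₚ = P(NH₃)·P(H₂S) = 24.0.
(P(NH₃))·(20.8) = 24.0
P(NH₃) = 1.15 atm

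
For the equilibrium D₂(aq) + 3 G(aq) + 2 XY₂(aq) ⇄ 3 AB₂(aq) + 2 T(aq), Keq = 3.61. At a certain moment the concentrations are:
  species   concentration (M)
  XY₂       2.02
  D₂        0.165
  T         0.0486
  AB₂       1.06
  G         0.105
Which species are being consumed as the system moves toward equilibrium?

Q = [AB₂]³·[T]² / ([D₂]·[G]³·[XY₂]²) = (1.06)³·(0.0486)² / ((0.165)·(0.105)³·(2.02)²) = 3.61
Q = 3.61 = Keq; the system is at equilibrium.

none (at equilibrium)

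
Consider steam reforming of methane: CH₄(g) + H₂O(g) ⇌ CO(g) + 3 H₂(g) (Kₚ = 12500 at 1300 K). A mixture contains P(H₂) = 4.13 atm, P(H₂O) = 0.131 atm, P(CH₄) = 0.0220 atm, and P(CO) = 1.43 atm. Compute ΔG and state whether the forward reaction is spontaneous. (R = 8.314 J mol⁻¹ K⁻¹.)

Qₚ = P(CO)·P(H₂)³ / (P(CH₄)·P(H₂O)) = (1.43)·(4.13)³ / ((0.0220)·(0.131)) = 35000
ΔG = RT ln(Qₚ/Kₚ) = (8.314 J mol⁻¹ K⁻¹)(1300 K) × ln(35000/12500)
   = (10.81 kJ/mol)(1.030) = 11.1 kJ/mol
ΔG > 0, so the forward reaction is non-spontaneous (proceeds in reverse).

ΔG = 11.1 kJ/mol; the forward reaction is non-spontaneous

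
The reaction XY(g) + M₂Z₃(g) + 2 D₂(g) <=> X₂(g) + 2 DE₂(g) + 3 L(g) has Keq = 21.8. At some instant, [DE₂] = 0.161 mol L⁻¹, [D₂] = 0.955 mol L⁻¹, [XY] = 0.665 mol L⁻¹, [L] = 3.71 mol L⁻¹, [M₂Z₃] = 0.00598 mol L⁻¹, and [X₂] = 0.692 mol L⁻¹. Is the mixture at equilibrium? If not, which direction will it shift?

Q = [X₂]·[DE₂]²·[L]³ / ([XY]·[M₂Z₃]·[D₂]²) = (0.692)·(0.161)²·(3.71)³ / ((0.665)·(0.00598)·(0.955)²) = 253
Q = 253 > Keq = 21.8: net reverse reaction.

no; Q > K, reaction proceeds in reverse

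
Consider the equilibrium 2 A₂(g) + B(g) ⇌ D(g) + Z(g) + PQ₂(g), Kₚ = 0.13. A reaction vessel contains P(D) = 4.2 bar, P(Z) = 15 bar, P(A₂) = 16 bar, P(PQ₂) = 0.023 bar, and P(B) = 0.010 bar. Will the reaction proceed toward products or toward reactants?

Qₚ = P(D)·P(Z)·P(PQ₂) / (P(A₂)²·P(B)) = (4.2)·(15)·(0.023) / ((16)²·(0.010)) = 0.57
Qₚ = 0.57 > Kₚ = 0.13, so the reverse reaction proceeds.

toward reactants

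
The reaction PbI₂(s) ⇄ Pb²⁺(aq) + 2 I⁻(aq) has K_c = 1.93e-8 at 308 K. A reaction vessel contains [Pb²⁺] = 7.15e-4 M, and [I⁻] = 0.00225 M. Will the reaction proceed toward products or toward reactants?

(PbI₂ is a pure solid — omitted from Q_c.)
Q_c = [Pb²⁺]·[I⁻]² = (7.15e-4)·(0.00225)² = 3.62e-9
Q_c = 3.62e-9 < K_c = 1.93e-8, so the forward reaction proceeds.

toward products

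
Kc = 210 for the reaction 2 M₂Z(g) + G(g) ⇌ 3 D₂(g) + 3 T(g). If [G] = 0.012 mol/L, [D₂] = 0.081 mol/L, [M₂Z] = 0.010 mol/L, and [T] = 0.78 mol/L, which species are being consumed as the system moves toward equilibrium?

Qc = [D₂]³·[T]³ / ([M₂Z]²·[G]) = (0.081)³·(0.78)³ / ((0.010)²·(0.012)) = 210
Qc = 210 = Kc; the system is at equilibrium.

none (at equilibrium)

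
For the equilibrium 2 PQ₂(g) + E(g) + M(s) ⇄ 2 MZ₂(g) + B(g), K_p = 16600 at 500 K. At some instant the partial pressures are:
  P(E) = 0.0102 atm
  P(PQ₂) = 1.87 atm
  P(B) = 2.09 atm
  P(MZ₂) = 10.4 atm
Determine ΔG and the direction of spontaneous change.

ΔG = -4.00 kJ/mol; the forward reaction is spontaneous

(M is a pure solid — omitted from Q_p.)
Q_p = P(MZ₂)²·P(B) / (P(PQ₂)²·P(E)) = (10.4)²·(2.09) / ((1.87)²·(0.0102)) = 6340
ΔG = RT ln(Q_p/K_p) = (8.314 J mol⁻¹ K⁻¹)(500 K) × ln(6340/16600)
   = (4.157 kJ/mol)(-0.9625) = -4.00 kJ/mol
ΔG < 0, so the forward reaction is spontaneous (proceeds forward).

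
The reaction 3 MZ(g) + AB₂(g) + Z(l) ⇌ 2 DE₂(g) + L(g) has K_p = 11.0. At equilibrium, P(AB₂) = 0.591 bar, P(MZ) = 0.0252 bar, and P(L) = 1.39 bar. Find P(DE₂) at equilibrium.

P(DE₂) = 0.00865 bar

(Z is a pure liquid — omitted from K_p.)
At equilibrium, K_p = P(DE₂)²·P(L) / (P(MZ)³·P(AB₂)) = 11.0.
(P(DE₂))²·(1.39) / ((0.0252)³·(0.591)) = 11.0
P(DE₂)² = 7.48e-5 ⇒ P(DE₂) = 0.00865 bar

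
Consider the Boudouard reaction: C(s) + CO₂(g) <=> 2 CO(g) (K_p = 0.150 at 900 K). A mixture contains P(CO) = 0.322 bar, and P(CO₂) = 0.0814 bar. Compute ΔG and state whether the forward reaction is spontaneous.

ΔG = 16.0 kJ/mol; the forward reaction is non-spontaneous

(C is a pure solid — omitted from Q_p.)
Q_p = P(CO)² / P(CO₂) = (0.322)² / (0.0814) = 1.27
ΔG = RT ln(Q_p/K_p) = (8.314 J mol⁻¹ K⁻¹)(900 K) × ln(1.27/0.150)
   = (7.483 kJ/mol)(2.136) = 16.0 kJ/mol
ΔG > 0, so the forward reaction is non-spontaneous (proceeds in reverse).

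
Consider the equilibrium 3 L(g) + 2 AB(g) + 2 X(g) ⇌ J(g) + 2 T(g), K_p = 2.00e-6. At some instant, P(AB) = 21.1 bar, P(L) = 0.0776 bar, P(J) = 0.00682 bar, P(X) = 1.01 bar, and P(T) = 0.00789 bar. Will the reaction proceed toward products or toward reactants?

neither direction; the system is at equilibrium

Q_p = P(J)·P(T)² / (P(L)³·P(AB)²·P(X)²) = (0.00682)·(0.00789)² / ((0.0776)³·(21.1)²·(1.01)²) = 2.00e-6
Q_p = 2.00e-6 = K_p, so the system is already at equilibrium.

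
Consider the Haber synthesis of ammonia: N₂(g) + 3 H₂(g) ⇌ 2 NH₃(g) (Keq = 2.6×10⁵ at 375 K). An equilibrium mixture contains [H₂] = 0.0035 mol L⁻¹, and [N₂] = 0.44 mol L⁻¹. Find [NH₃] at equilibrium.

At equilibrium, Keq = [NH₃]² / ([N₂]·[H₂]³) = 2.6×10⁵.
([NH₃])² / ((0.44)·(0.0035)³) = 2.6×10⁵
[NH₃]² = 0.00490 ⇒ [NH₃] = 0.070 mol L⁻¹

[NH₃] = 0.070 mol L⁻¹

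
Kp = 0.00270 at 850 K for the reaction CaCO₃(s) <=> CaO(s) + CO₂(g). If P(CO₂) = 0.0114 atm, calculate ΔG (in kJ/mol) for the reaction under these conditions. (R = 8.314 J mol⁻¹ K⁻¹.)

(CaCO₃, CaO are pure solids — omitted from Qp.)
Qp = P(CO₂) = 0.0114
ΔG = RT ln(Qp/Kp) = (8.314 J mol⁻¹ K⁻¹)(850 K) × ln(0.0114/0.00270)
   = (7.067 kJ/mol)(1.440) = 10.2 kJ/mol
ΔG > 0, so the forward reaction is non-spontaneous (proceeds in reverse).

ΔG = 10.2 kJ/mol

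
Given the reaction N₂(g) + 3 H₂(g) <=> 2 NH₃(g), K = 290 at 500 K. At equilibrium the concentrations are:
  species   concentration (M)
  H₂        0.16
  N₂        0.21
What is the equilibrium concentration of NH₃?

At equilibrium, K = [NH₃]² / ([N₂]·[H₂]³) = 290.
([NH₃])² / ((0.21)·(0.16)³) = 290
[NH₃]² = 0.249 ⇒ [NH₃] = 0.50 M

[NH₃] = 0.50 M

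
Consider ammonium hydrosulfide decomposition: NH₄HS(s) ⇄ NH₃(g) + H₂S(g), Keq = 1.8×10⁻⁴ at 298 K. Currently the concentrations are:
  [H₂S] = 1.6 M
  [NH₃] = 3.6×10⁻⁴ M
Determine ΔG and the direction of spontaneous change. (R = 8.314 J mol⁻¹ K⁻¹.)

ΔG = 2.88 kJ/mol; the forward reaction is non-spontaneous

(NH₄HS is a pure solid — omitted from Q.)
Q = [NH₃]·[H₂S] = (3.6×10⁻⁴)·(1.6) = 5.76×10⁻⁴
ΔG = RT ln(Q/Keq) = (8.314 J mol⁻¹ K⁻¹)(298 K) × ln(5.76×10⁻⁴/1.8×10⁻⁴)
   = (2.478 kJ/mol)(1.163) = 2.88 kJ/mol
ΔG > 0, so the forward reaction is non-spontaneous (proceeds in reverse).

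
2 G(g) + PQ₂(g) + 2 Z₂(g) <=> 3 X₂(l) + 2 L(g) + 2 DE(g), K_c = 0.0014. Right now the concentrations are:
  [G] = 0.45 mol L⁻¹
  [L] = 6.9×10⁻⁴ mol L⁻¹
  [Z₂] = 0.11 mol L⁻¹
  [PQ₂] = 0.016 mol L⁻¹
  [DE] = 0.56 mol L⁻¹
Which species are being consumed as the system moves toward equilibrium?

X₂, L, DE (products)

(X₂ is a pure liquid — omitted from Q_c.)
Q_c = [L]²·[DE]² / ([G]²·[PQ₂]·[Z₂]²) = (6.9×10⁻⁴)²·(0.56)² / ((0.45)²·(0.016)·(0.11)²) = 0.0038
Q_c = 0.0038 > K_c = 0.0014: net reverse reaction.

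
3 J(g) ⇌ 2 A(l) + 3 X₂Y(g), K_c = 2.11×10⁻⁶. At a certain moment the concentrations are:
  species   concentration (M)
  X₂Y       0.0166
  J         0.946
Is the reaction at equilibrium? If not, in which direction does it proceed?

(A is a pure liquid — omitted from Q_c.)
Q_c = [X₂Y]³ / [J]³ = (0.0166)³ / (0.946)³ = 5.40×10⁻⁶
Q_c = 5.40×10⁻⁶ > K_c = 2.11×10⁻⁶, so the reverse reaction proceeds.

in the reverse direction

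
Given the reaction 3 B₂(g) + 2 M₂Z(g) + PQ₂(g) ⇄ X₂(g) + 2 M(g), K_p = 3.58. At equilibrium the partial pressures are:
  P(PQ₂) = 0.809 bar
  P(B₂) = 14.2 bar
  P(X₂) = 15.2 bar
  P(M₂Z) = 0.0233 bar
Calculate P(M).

P(M) = 0.544 bar

At equilibrium, K_p = P(X₂)·P(M)² / (P(B₂)³·P(M₂Z)²·P(PQ₂)) = 3.58.
(15.2)·(P(M))² / ((14.2)³·(0.0233)²·(0.809)) = 3.58
P(M)² = 0.296 ⇒ P(M) = 0.544 bar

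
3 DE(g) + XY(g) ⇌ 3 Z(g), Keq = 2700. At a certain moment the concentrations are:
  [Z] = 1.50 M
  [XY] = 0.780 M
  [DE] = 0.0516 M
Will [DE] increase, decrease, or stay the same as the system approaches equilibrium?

Q = [Z]³ / ([DE]³·[XY]) = (1.50)³ / ((0.0516)³·(0.780)) = 31500
Q = 31500 > Keq = 2700: net reverse reaction.
DE is a reactant, so it increases.

increase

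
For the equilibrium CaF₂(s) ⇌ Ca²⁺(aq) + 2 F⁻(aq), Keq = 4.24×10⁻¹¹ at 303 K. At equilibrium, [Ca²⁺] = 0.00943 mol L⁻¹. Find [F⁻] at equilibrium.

(CaF₂ is a pure solid — omitted from Keq.)
At equilibrium, Keq = [Ca²⁺]·[F⁻]² = 4.24×10⁻¹¹.
(0.00943)·([F⁻])² = 4.24×10⁻¹¹
[F⁻]² = 4.50×10⁻⁹ ⇒ [F⁻] = 6.71×10⁻⁵ mol L⁻¹

[F⁻] = 6.71×10⁻⁵ mol L⁻¹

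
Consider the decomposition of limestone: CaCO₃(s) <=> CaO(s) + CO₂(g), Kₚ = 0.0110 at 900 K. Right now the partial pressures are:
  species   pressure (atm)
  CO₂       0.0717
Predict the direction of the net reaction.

(CaCO₃, CaO are pure solids — omitted from Qₚ.)
Qₚ = P(CO₂) = 0.0717
Qₚ = 0.0717 > Kₚ = 0.0110, so the reverse reaction proceeds.

reverse (toward reactants)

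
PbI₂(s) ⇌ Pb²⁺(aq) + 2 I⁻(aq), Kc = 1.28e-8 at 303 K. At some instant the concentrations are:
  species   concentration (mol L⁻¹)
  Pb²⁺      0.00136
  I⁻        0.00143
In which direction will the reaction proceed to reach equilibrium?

(PbI₂ is a pure solid — omitted from Qc.)
Qc = [Pb²⁺]·[I⁻]² = (0.00136)·(0.00143)² = 2.78e-9
Qc = 2.78e-9 < Kc = 1.28e-8, so the forward reaction proceeds.

toward products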